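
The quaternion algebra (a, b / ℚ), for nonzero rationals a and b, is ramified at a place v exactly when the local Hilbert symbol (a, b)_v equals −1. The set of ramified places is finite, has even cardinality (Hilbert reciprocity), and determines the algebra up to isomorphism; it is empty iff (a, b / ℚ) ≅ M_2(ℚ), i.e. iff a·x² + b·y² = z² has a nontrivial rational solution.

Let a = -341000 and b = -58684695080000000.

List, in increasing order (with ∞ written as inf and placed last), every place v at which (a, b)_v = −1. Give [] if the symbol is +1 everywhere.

(a, b) ≡ (-3410, -126170) mod (ℚ^×)²; places V = {2, 5, 11, 31, 37, ∞}.
(a,b)_31: α=1, u≡5; β=3, v≡30 (mod 31); (5|31)=+1, (30|31)=-1; sign (−1)^1·+1^3·-1^1 = +1.
(a,b)_11: α=1, u≡9; β=3, v≡4 (mod 11); (9|11)=+1, (4|11)=+1; sign (−1)^1·+1^3·+1^1 = -1.
(a,b)_37: α=0, u≡29; β=1, v≡18 (mod 37); (29|37)=-1, (18|37)=-1; sign (−1)^0·-1^1·-1^0 = -1.
(a,b)_5: α=3, u≡2; β=7, v≡1 (mod 5); (2|5)=-1, (1|5)=+1; sign (−1)^0·-1^7·+1^3 = -1.
(a,b)_2: α=3, β=9; u≡7, v≡3 (mod 8); ε(u)ε(v)=1·1, αω(v)=3·1, βω(u)=9·0; sum ≡ 0  ⇒  +1.
(a,b)_∞: sgn(-3410)=−, sgn(-126170)=−, so -1.
Ram(-3410, -126170) = {5, 11, 37, ∞}; no ℚ_5-point on the conic.

[5, 11, 37, inf]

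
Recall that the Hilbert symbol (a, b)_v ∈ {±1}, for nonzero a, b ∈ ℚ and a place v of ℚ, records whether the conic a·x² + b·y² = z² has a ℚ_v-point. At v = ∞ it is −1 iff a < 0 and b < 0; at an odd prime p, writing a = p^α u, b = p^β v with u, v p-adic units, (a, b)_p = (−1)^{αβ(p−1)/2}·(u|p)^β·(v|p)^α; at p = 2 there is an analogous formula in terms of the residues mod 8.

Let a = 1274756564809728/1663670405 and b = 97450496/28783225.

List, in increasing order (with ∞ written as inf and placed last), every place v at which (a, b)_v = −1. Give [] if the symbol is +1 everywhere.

[3, 7]

(a, b) ≡ (2310, 26) mod (ℚ^×)²; places V = {2, 3, 5, 7, 11, 13, 17, 29, 37, ∞}.
(a,b)_5: α=-1, u≡3; β=-2, v≡4 (mod 5); (3|5)=-1, (4|5)=+1; sign (−1)^0·-1^-2·+1^-1 = +1.
(a,b)_29: α=-2, u≡18; β=-2, v≡17 (mod 29); (18|29)=-1, (17|29)=-1; sign (−1)^0·-1^-2·-1^-2 = +1.
(a,b)_17: α=-2, u≡1; β=0, v≡16 (mod 17); (1|17)=+1, (16|17)=+1; sign (−1)^0·+1^0·+1^-2 = +1.
(a,b)_∞: sgn(2310)=+, sgn(26)=+, so +1.
(a,b)_7: α=1, u≡1; β=0, v≡5 (mod 7); (1|7)=+1, (5|7)=-1; sign (−1)^0·+1^0·-1^1 = -1.
(a,b)_2: α=11, β=9; u≡3, v≡5 (mod 8); ε(u)ε(v)=1·0, αω(v)=11·1, βω(u)=9·1; sum ≡ 0  ⇒  +1.
(a,b)_11: α=7, u≡5; β=4, v≡5 (mod 11); (5|11)=+1, (5|11)=+1; sign (−1)^0·+1^4·+1^7 = +1.
(a,b)_37: α=-2, u≡21; β=-2, v≡9 (mod 37); (21|37)=+1, (9|37)=+1; sign (−1)^0·+1^-2·+1^-2 = +1.
(a,b)_3: α=3, u≡2; β=0, v≡2 (mod 3); (2|3)=-1, (2|3)=-1; sign (−1)^0·-1^0·-1^3 = -1.
(a,b)_13: α=2, u≡1; β=1, v≡5 (mod 13); (1|13)=+1, (5|13)=-1; sign (−1)^0·+1^1·-1^2 = +1.
|Ram(2310, 26)| = 2, even; anisotropic at {3, 7}.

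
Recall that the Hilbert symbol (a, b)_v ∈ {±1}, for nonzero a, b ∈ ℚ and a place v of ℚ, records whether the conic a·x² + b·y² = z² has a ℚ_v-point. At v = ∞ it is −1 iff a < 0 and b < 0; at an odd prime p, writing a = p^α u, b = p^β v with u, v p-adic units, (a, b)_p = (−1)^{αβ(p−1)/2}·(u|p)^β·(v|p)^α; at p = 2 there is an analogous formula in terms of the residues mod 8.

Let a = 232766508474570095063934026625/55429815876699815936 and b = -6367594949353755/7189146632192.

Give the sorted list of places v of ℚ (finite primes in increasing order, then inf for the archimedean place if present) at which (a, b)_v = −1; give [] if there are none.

(a, b) ≡ (715, -390) mod (ℚ^×)²; places V = {2, 3, 5, 7, 11, 13, 17, 23, 37, ∞}.
(a,b)_37: α=-2, u≡28; β=0, v≡20 (mod 37); (28|37)=+1, (20|37)=-1; sign (−1)^0·+1^0·-1^-2 = +1.
(a,b)_11: α=-1, u≡6; β=0, v≡6 (mod 11); (6|11)=-1, (6|11)=-1; sign (−1)^0·-1^0·-1^-1 = -1.
(a,b)_13: α=11, u≡3; β=7, v≡10 (mod 13); (3|13)=+1, (10|13)=+1; sign (−1)^0·+1^7·+1^11 = +1.
(a,b)_17: α=6, u≡16; β=4, v≡9 (mod 17); (16|17)=+1, (9|17)=+1; sign (−1)^0·+1^4·+1^6 = +1.
(a,b)_5: α=3, u≡3; β=1, v≡2 (mod 5); (3|5)=-1, (2|5)=-1; sign (−1)^0·-1^1·-1^3 = +1.
(a,b)_∞: sgn(715)=+, sgn(-390)=−, so +1.
(a,b)_23: α=-4, u≡2; β=-4, v≡9 (mod 23); (2|23)=+1, (9|23)=+1; sign (−1)^0·+1^-4·+1^-4 = +1.
(a,b)_7: α=-2, u≡4; β=-2, v≡4 (mod 7); (4|7)=+1, (4|7)=+1; sign (−1)^0·+1^-2·+1^-2 = +1.
(a,b)_2: α=-28, β=-19; u≡3, v≡5 (mod 8); ε(u)ε(v)=1·0, αω(v)=-28·1, βω(u)=-19·1; sum ≡ 1  ⇒  -1.
(a,b)_3: α=16, u≡1; β=5, v≡2 (mod 3); (1|3)=+1, (2|3)=-1; sign (−1)^0·+1^5·-1^16 = +1.
(715, -390 / ℚ) ramifies at {2, 11}: a division algebra.

[2, 11]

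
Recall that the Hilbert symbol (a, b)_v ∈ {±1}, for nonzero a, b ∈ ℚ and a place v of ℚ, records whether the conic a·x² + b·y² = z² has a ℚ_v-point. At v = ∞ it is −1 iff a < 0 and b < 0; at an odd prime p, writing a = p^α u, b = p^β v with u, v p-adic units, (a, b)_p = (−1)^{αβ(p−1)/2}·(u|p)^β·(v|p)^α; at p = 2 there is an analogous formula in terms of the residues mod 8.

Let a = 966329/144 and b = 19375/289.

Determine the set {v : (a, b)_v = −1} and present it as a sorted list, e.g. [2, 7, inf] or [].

(a, b) ≡ (19721, 31) mod (ℚ^×)²; places V = {2, 3, 5, 7, 13, 17, 31, 37, 41, ∞}.
(a,b)_∞: sgn(19721)=+, sgn(31)=+, so +1.
(a,b)_3: α=-2, u≡2; β=0, v≡1 (mod 3); (2|3)=-1, (1|3)=+1; sign (−1)^0·-1^0·+1^-2 = +1.
(a,b)_31: α=0, u≡20; β=1, v≡16 (mod 31); (20|31)=+1, (16|31)=+1; sign (−1)^0·+1^1·+1^0 = +1.
(a,b)_7: α=2, u≡4; β=0, v≡3 (mod 7); (4|7)=+1, (3|7)=-1; sign (−1)^0·+1^0·-1^2 = +1.
(a,b)_2: α=-4, β=0; u≡1, v≡7 (mod 8); ε(u)ε(v)=0·1, αω(v)=-4·0, βω(u)=0·0; sum ≡ 0  ⇒  +1.
(a,b)_5: α=0, u≡1; β=4, v≡4 (mod 5); (1|5)=+1, (4|5)=+1; sign (−1)^0·+1^4·+1^0 = +1.
(a,b)_17: α=0, u≡4; β=-2, v≡12 (mod 17); (4|17)=+1, (12|17)=-1; sign (−1)^0·+1^-2·-1^0 = +1.
(a,b)_37: α=1, u≡29; β=0, v≡23 (mod 37); (29|37)=-1, (23|37)=-1; sign (−1)^0·-1^0·-1^1 = -1.
(a,b)_13: α=1, u≡12; β=0, v≡6 (mod 13); (12|13)=+1, (6|13)=-1; sign (−1)^0·+1^0·-1^1 = -1.
(a,b)_41: α=1, u≡29; β=0, v≡32 (mod 41); (29|41)=-1, (32|41)=+1; sign (−1)^0·-1^0·+1^1 = +1.
|Ram(19721, 31)| = 2, even; anisotropic at {13, 37}.

[13, 37]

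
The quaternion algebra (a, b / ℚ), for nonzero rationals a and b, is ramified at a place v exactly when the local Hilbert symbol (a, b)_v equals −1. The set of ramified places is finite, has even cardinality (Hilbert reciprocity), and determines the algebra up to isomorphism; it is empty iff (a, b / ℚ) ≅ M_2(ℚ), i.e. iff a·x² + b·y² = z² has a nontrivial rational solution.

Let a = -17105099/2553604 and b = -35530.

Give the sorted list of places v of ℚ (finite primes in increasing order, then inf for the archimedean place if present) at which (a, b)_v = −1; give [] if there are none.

(a, b) ≡ (-11, -35530) mod (ℚ^×)²; places V = {2, 5, 11, 17, 19, 29, 43, 47, ∞}.
(a,b)_∞: sgn(-11)=−, sgn(-35530)=−, so -1.
(a,b)_11: α=1, u≡8; β=1, v≡4 (mod 11); (8|11)=-1, (4|11)=+1; sign (−1)^1·-1^1·+1^1 = +1.
(a,b)_43: α=2, u≡42; β=0, v≡31 (mod 43); (42|43)=-1, (31|43)=+1; sign (−1)^0·-1^0·+1^2 = +1.
(a,b)_5: α=0, u≡4; β=1, v≡4 (mod 5); (4|5)=+1, (4|5)=+1; sign (−1)^0·+1^1·+1^0 = +1.
(a,b)_47: α=-2, u≡18; β=0, v≡2 (mod 47); (18|47)=+1, (2|47)=+1; sign (−1)^0·+1^0·+1^-2 = +1.
(a,b)_19: α=0, u≡3; β=1, v≡11 (mod 19); (3|19)=-1, (11|19)=+1; sign (−1)^0·-1^1·+1^0 = -1.
(a,b)_29: α=2, u≡15; β=0, v≡24 (mod 29); (15|29)=-1, (24|29)=+1; sign (−1)^0·-1^0·+1^2 = +1.
(a,b)_17: α=-2, u≡14; β=1, v≡1 (mod 17); (14|17)=-1, (1|17)=+1; sign (−1)^0·-1^1·+1^-2 = -1.
(a,b)_2: α=-2, β=1; u≡5, v≡3 (mod 8); ε(u)ε(v)=0·1, αω(v)=-2·1, βω(u)=1·1; sum ≡ 1  ⇒  -1.
Ram(-11, -35530) = {2, 17, 19, ∞}; no ℚ_2-point on the conic.

[2, 17, 19, inf]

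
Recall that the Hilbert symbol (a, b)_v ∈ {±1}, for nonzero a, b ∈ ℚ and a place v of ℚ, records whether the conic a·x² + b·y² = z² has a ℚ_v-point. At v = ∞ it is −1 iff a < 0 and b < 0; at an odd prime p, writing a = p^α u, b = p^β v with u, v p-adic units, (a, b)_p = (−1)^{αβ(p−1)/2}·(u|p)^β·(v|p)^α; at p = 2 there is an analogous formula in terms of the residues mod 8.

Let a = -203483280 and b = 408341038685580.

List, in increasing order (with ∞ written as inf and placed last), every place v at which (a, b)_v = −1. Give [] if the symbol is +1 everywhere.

Mod squares: a ≡ -2145, b ≡ 1155. Check v ∈ {∞, 2, 3, 5, 7, 11, 13}.
v=2: v_2(a)=4, v_2(b)=2; units ≡ 7, 3 (mod 8); ε·ε+αω+βω = 1·1+4·1+2·0 ≡ 1  ⇒  (a,b)_2 = -1.
v=7: a=7^2·(≡2), b=7^3·(≡1) mod 7; (2|7)=+1, (1|7)=+1; (−1)^{2·3·3}·(+1)^3·(+1)^2 = +1.
v=∞: -2145 < 0 and 1155 > 0  ⇒  (a,b)_∞ = +1.
v=3: a=3^1·(≡2), b=3^7·(≡1) mod 3; (2|3)=-1, (1|3)=+1; (−1)^{1·7·1}·(-1)^7·(+1)^1 = +1.
v=13: a=13^1·(≡12), b=13^2·(≡7) mod 13; (12|13)=+1, (7|13)=-1; (−1)^{1·2·6}·(+1)^2·(-1)^1 = -1.
v=5: a=5^1·(≡4), b=5^1·(≡1) mod 5; (4|5)=+1, (1|5)=+1; (−1)^{1·1·2}·(+1)^1·(+1)^1 = +1.
v=11: a=11^3·(≡9), b=11^5·(≡10) mod 11; (9|11)=+1, (10|11)=-1; (−1)^{3·5·5}·(+1)^5·(-1)^3 = +1.
Ram(-2145, 1155) = {2, 13}; no ℚ_2-point on the conic.

[2, 13]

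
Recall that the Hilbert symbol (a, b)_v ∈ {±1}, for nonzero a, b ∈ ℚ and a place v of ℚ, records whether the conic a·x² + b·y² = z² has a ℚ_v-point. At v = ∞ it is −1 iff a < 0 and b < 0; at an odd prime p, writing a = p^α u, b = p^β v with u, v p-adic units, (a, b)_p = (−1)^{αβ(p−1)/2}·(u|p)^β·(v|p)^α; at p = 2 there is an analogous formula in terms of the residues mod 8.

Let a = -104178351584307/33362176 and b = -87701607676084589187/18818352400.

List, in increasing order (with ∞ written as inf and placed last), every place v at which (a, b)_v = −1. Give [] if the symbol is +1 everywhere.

Mod squares: a ≡ -3, b ≡ -3003. Check v ∈ {∞, 2, 3, 5, 7, 11, 13, 19, 29}.
v=5: a=5^0·(≡3), b=5^-2·(≡3) mod 5; (3|5)=-1, (3|5)=-1; (−1)^{0·-2·2}·(-1)^-2·(-1)^0 = +1.
v=19: a=19^-4·(≡6), b=19^-6·(≡14) mod 19; (6|19)=+1, (14|19)=-1; (−1)^{-4·-6·9}·(+1)^-6·(-1)^-4 = +1.
v=29: a=29^4·(≡11), b=29^6·(≡5) mod 29; (11|29)=-1, (5|29)=+1; (−1)^{4·6·14}·(-1)^6·(+1)^4 = +1.
v=11: a=11^2·(≡2), b=11^3·(≡8) mod 11; (2|11)=-1, (8|11)=-1; (−1)^{2·3·5}·(-1)^3·(-1)^2 = -1.
v=2: v_2(a)=-8, v_2(b)=-4; units ≡ 5, 5 (mod 8); ε·ε+αω+βω = 0·0+-8·1+-4·1 ≡ 0  ⇒  (a,b)_2 = +1.
v=3: a=3^1·(≡2), b=3^1·(≡1) mod 3; (2|3)=-1, (1|3)=+1; (−1)^{1·1·1}·(-1)^1·(+1)^1 = +1.
v=13: a=13^2·(≡9), b=13^3·(≡10) mod 13; (9|13)=+1, (10|13)=+1; (−1)^{2·3·6}·(+1)^3·(+1)^2 = +1.
v=∞: -3 < 0 and -3003 < 0  ⇒  (a,b)_∞ = -1.
v=7: a=7^4·(≡1), b=7^5·(≡3) mod 7; (1|7)=+1, (3|7)=-1; (−1)^{4·5·3}·(+1)^5·(-1)^4 = +1.
(-3, -3003 / ℚ) ramifies at {11, ∞}: a division algebra.

[11, inf]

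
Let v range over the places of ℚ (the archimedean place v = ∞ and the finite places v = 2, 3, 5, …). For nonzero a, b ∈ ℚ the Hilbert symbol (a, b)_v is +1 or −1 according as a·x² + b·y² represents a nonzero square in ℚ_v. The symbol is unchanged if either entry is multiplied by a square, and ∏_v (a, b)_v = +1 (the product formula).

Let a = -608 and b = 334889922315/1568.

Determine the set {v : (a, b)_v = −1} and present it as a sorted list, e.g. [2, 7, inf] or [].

(a, b) ≡ (-38, 6630) mod (ℚ^×)²; places V = {2, 3, 5, 7, 13, 17, 19, 23, ∞}.
(a,b)_∞: sgn(-38)=−, sgn(6630)=+, so +1.
(a,b)_19: α=1, u≡6; β=2, v≡10 (mod 19); (6|19)=+1, (10|19)=-1; sign (−1)^0·+1^2·-1^1 = -1.
(a,b)_23: α=0, u≡13; β=4, v≡12 (mod 23); (13|23)=+1, (12|23)=+1; sign (−1)^0·+1^4·+1^0 = +1.
(a,b)_5: α=0, u≡2; β=1, v≡1 (mod 5); (2|5)=-1, (1|5)=+1; sign (−1)^0·-1^1·+1^0 = -1.
(a,b)_13: α=0, u≡3; β=1, v≡4 (mod 13); (3|13)=+1, (4|13)=+1; sign (−1)^0·+1^1·+1^0 = +1.
(a,b)_17: α=0, u≡4; β=1, v≡15 (mod 17); (4|17)=+1, (15|17)=+1; sign (−1)^0·+1^1·+1^0 = +1.
(a,b)_2: α=5, β=-5; u≡5, v≡3 (mod 8); ε(u)ε(v)=0·1, αω(v)=5·1, βω(u)=-5·1; sum ≡ 0  ⇒  +1.
(a,b)_7: α=0, u≡1; β=-2, v≡1 (mod 7); (1|7)=+1, (1|7)=+1; sign (−1)^0·+1^-2·+1^0 = +1.
(a,b)_3: α=0, u≡1; β=1, v≡2 (mod 3); (1|3)=+1, (2|3)=-1; sign (−1)^0·+1^1·-1^0 = +1.
|Ram(-38, 6630)| = 2, even; anisotropic at {5, 19}.

[5, 19]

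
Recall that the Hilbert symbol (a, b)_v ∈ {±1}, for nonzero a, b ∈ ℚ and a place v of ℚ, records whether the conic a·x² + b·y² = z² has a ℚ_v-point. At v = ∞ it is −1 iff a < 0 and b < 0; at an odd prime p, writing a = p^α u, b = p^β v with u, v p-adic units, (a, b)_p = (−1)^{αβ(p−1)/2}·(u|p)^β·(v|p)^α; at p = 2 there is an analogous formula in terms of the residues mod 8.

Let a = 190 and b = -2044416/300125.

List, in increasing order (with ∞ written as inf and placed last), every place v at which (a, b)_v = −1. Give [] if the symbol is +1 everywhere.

[5, 19]

Mod squares: a ≡ 190, b ≡ -330. Check v ∈ {∞, 2, 3, 5, 7, 11, 19}.
v=7: a=7^0·(≡1), b=7^-4·(≡3) mod 7; (1|7)=+1, (3|7)=-1; (−1)^{0·-4·3}·(+1)^-4·(-1)^0 = +1.
v=11: a=11^0·(≡3), b=11^3·(≡4) mod 11; (3|11)=+1, (4|11)=+1; (−1)^{0·3·5}·(+1)^3·(+1)^0 = +1.
v=19: a=19^1·(≡10), b=19^0·(≡3) mod 19; (10|19)=-1, (3|19)=-1; (−1)^{1·0·9}·(-1)^0·(-1)^1 = -1.
v=2: v_2(a)=1, v_2(b)=9; units ≡ 7, 3 (mod 8); ε·ε+αω+βω = 1·1+1·1+9·0 ≡ 0  ⇒  (a,b)_2 = +1.
v=∞: 190 > 0 and -330 < 0  ⇒  (a,b)_∞ = +1.
v=5: a=5^1·(≡3), b=5^-3·(≡4) mod 5; (3|5)=-1, (4|5)=+1; (−1)^{1·-3·2}·(-1)^-3·(+1)^1 = -1.
v=3: a=3^0·(≡1), b=3^1·(≡1) mod 3; (1|3)=+1, (1|3)=+1; (−1)^{0·1·1}·(+1)^1·(+1)^0 = +1.
Ram(190, -330) = {5, 19}; no ℚ_5-point on the conic.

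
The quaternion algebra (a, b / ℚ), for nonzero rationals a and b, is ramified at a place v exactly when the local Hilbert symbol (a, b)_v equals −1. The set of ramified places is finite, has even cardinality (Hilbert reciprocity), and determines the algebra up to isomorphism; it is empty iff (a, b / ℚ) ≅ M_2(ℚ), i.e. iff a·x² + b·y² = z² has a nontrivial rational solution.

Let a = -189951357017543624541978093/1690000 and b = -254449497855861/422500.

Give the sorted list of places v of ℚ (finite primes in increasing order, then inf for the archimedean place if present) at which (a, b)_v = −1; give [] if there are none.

[2, 17, 19, inf]

(a, b) ≡ (-437, -53199069) mod (ℚ^×)²; places V = {2, 3, 5, 7, 11, 13, 17, 19, 23, 31, ∞}.
(a,b)_5: α=-4, u≡3; β=-4, v≡4 (mod 5); (3|5)=-1, (4|5)=+1; sign (−1)^0·-1^-4·+1^-4 = +1.
(a,b)_13: α=-2, u≡5; β=-2, v≡1 (mod 13); (5|13)=-1, (1|13)=+1; sign (−1)^0·-1^-2·+1^-2 = +1.
(a,b)_23: α=3, u≡8; β=1, v≡17 (mod 23); (8|23)=+1, (17|23)=-1; sign (−1)^1·+1^1·-1^3 = +1.
(a,b)_31: α=2, u≡2; β=1, v≡21 (mod 31); (2|31)=+1, (21|31)=-1; sign (−1)^0·+1^1·-1^2 = +1.
(a,b)_11: α=2, u≡9; β=1, v≡1 (mod 11); (9|11)=+1, (1|11)=+1; sign (−1)^0·+1^1·+1^2 = +1.
(a,b)_2: α=-4, β=-2; u≡3, v≡3 (mod 8); ε(u)ε(v)=1·1, αω(v)=-4·1, βω(u)=-2·1; sum ≡ 1  ⇒  -1.
(a,b)_∞: sgn(-437)=−, sgn(-53199069)=−, so -1.
(a,b)_7: α=2, u≡1; β=1, v≡3 (mod 7); (1|7)=+1, (3|7)=-1; sign (−1)^0·+1^1·-1^2 = +1.
(a,b)_17: α=4, u≡6; β=1, v≡11 (mod 17); (6|17)=-1, (11|17)=-1; sign (−1)^0·-1^1·-1^4 = -1.
(a,b)_19: α=3, u≡18; β=1, v≡15 (mod 19); (18|19)=-1, (15|19)=-1; sign (−1)^1·-1^1·-1^3 = -1.
(a,b)_3: α=14, u≡1; β=15, v≡1 (mod 3); (1|3)=+1, (1|3)=+1; sign (−1)^0·+1^15·+1^14 = +1.
Ram(-437, -53199069) = {2, 17, 19, ∞}; no ℚ_2-point on the conic.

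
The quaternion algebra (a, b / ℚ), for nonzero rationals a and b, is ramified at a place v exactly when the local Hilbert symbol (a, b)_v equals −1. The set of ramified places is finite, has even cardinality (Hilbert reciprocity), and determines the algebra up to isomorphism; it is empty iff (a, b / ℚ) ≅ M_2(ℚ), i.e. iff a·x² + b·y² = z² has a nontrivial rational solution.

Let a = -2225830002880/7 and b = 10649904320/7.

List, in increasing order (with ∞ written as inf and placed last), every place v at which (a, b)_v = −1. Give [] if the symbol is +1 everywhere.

[7, 19]

(a, b) ≡ (-19285, 11165) mod (ℚ^×)²; places V = {2, 5, 7, 11, 17, 19, 29, ∞}.
(a,b)_17: α=2, u≡7; β=2, v≡2 (mod 17); (7|17)=-1, (2|17)=+1; sign (−1)^0·-1^2·+1^2 = +1.
(a,b)_2: α=6, β=6; u≡3, v≡5 (mod 8); ε(u)ε(v)=1·0, αω(v)=6·1, βω(u)=6·1; sum ≡ 0  ⇒  +1.
(a,b)_7: α=-1, u≡6; β=-1, v≡6 (mod 7); (6|7)=-1, (6|7)=-1; sign (−1)^1·-1^-1·-1^-1 = -1.
(a,b)_19: α=3, u≡6; β=2, v≡15 (mod 19); (6|19)=+1, (15|19)=-1; sign (−1)^0·+1^2·-1^3 = -1.
(a,b)_29: α=1, u≡19; β=1, v≡21 (mod 29); (19|29)=-1, (21|29)=-1; sign (−1)^0·-1^1·-1^1 = +1.
(a,b)_5: α=1, u≡2; β=1, v≡2 (mod 5); (2|5)=-1, (2|5)=-1; sign (−1)^0·-1^1·-1^1 = +1.
(a,b)_11: α=2, u≡4; β=1, v≡5 (mod 11); (4|11)=+1, (5|11)=+1; sign (−1)^0·+1^1·+1^2 = +1.
(a,b)_∞: sgn(-19285)=−, sgn(11165)=+, so +1.
|Ram(-19285, 11165)| = 2, even; anisotropic at {7, 19}.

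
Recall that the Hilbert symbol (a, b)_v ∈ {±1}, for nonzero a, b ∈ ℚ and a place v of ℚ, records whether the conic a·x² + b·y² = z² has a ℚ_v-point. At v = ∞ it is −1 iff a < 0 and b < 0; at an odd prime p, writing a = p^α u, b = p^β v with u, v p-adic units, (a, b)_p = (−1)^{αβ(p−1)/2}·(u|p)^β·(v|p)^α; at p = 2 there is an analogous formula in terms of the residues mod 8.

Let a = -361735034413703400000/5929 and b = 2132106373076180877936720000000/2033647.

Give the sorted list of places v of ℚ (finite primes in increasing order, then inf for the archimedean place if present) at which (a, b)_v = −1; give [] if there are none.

[2, 17, 29, 41]

Mod squares: a ≡ -273265, b ≡ 23000915. Check v ∈ {∞, 2, 3, 5, 7, 11, 17, 29, 31, 41, 43}.
v=11: a=11^-2·(≡2), b=11^-2·(≡5) mod 11; (2|11)=-1, (5|11)=+1; (−1)^{-2·-2·5}·(-1)^-2·(+1)^-2 = +1.
v=7: a=7^-2·(≡1), b=7^-5·(≡3) mod 7; (1|7)=+1, (3|7)=-1; (−1)^{-2·-5·3}·(+1)^-5·(-1)^-2 = +1.
v=17: a=17^2·(≡7), b=17^3·(≡9) mod 17; (7|17)=-1, (9|17)=+1; (−1)^{2·3·8}·(-1)^3·(+1)^2 = -1.
v=43: a=43^1·(≡36), b=43^1·(≡30) mod 43; (36|43)=+1, (30|43)=-1; (−1)^{1·1·21}·(+1)^1·(-1)^1 = +1.
v=5: a=5^5·(≡3), b=5^7·(≡3) mod 5; (3|5)=-1, (3|5)=-1; (−1)^{5·7·2}·(-1)^7·(-1)^5 = +1.
v=41: a=41^3·(≡23), b=41^4·(≡26) mod 41; (23|41)=+1, (26|41)=-1; (−1)^{3·4·20}·(+1)^4·(-1)^3 = -1.
v=3: a=3^4·(≡2), b=3^10·(≡2) mod 3; (2|3)=-1, (2|3)=-1; (−1)^{4·10·1}·(-1)^10·(-1)^4 = +1.
v=∞: -273265 < 0 and 23000915 > 0  ⇒  (a,b)_∞ = +1.
v=31: a=31^1·(≡10), b=31^1·(≡23) mod 31; (10|31)=+1, (23|31)=-1; (−1)^{1·1·15}·(+1)^1·(-1)^1 = +1.
v=29: a=29^2·(≡14), b=29^3·(≡14) mod 29; (14|29)=-1, (14|29)=-1; (−1)^{2·3·14}·(-1)^3·(-1)^2 = -1.
v=2: v_2(a)=6, v_2(b)=10; units ≡ 7, 3 (mod 8); ε·ε+αω+βω = 1·1+6·1+10·0 ≡ 1  ⇒  (a,b)_2 = -1.
Ram(-273265, 23000915) = {2, 17, 29, 41}; no ℚ_2-point on the conic.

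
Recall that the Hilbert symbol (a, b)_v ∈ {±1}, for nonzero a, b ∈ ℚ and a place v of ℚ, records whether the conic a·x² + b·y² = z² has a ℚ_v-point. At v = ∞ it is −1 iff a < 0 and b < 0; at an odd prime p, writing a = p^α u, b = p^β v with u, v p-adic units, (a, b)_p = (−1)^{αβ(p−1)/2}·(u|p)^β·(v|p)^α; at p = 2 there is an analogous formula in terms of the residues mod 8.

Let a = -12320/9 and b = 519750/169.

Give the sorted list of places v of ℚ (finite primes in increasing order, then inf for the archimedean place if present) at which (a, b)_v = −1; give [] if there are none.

(a, b) ≡ (-770, 2310) mod (ℚ^×)²; places V = {2, 3, 5, 7, 11, 13, ∞}.
(a,b)_13: α=0, u≡12; β=-2, v≡10 (mod 13); (12|13)=+1, (10|13)=+1; sign (−1)^0·+1^-2·+1^0 = +1.
(a,b)_2: α=5, β=1; u≡7, v≡3 (mod 8); ε(u)ε(v)=1·1, αω(v)=5·1, βω(u)=1·0; sum ≡ 0  ⇒  +1.
(a,b)_11: α=1, u≡10; β=1, v≡4 (mod 11); (10|11)=-1, (4|11)=+1; sign (−1)^1·-1^1·+1^1 = +1.
(a,b)_7: α=1, u≡2; β=1, v≡1 (mod 7); (2|7)=+1, (1|7)=+1; sign (−1)^1·+1^1·+1^1 = -1.
(a,b)_∞: sgn(-770)=−, sgn(2310)=+, so +1.
(a,b)_3: α=-2, u≡1; β=3, v≡2 (mod 3); (1|3)=+1, (2|3)=-1; sign (−1)^0·+1^3·-1^-2 = +1.
(a,b)_5: α=1, u≡4; β=3, v≡2 (mod 5); (4|5)=+1, (2|5)=-1; sign (−1)^0·+1^3·-1^1 = -1.
(-770, 2310 / ℚ) ramifies at {5, 7}: a division algebra.

[5, 7]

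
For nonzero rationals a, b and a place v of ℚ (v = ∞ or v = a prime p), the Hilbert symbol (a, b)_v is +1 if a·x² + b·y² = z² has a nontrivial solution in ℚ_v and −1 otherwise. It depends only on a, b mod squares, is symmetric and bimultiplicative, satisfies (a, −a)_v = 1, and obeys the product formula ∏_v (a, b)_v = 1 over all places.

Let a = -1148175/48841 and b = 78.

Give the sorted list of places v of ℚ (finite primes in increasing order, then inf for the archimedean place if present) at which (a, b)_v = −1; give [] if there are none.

[3, 13]

Mod squares: a ≡ -7, b ≡ 78. Check v ∈ {∞, 2, 3, 5, 7, 13, 17}.
v=7: a=7^1·(≡3), b=7^0·(≡1) mod 7; (3|7)=-1, (1|7)=+1; (−1)^{1·0·3}·(-1)^0·(+1)^1 = +1.
v=3: a=3^8·(≡2), b=3^1·(≡2) mod 3; (2|3)=-1, (2|3)=-1; (−1)^{8·1·1}·(-1)^1·(-1)^8 = -1.
v=17: a=17^-2·(≡12), b=17^0·(≡10) mod 17; (12|17)=-1, (10|17)=-1; (−1)^{-2·0·8}·(-1)^0·(-1)^-2 = +1.
v=∞: -7 < 0 and 78 > 0  ⇒  (a,b)_∞ = +1.
v=13: a=13^-2·(≡8), b=13^1·(≡6) mod 13; (8|13)=-1, (6|13)=-1; (−1)^{-2·1·6}·(-1)^1·(-1)^-2 = -1.
v=2: v_2(a)=0, v_2(b)=1; units ≡ 1, 7 (mod 8); ε·ε+αω+βω = 0·1+0·0+1·0 ≡ 0  ⇒  (a,b)_2 = +1.
v=5: a=5^2·(≡3), b=5^0·(≡3) mod 5; (3|5)=-1, (3|5)=-1; (−1)^{2·0·2}·(-1)^0·(-1)^2 = +1.
(-7, 78 / ℚ) ramifies at {3, 13}: a division algebra.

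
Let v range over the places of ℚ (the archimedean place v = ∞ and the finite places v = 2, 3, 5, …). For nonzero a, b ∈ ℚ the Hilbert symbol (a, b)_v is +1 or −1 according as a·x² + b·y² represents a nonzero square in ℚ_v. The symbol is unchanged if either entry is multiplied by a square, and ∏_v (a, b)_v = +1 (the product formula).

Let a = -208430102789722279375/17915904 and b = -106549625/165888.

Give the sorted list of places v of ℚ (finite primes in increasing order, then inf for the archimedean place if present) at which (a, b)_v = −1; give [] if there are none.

[3, 5, 17, 19, 29, inf]

Mod squares: a ≡ -56202, b ≡ -8523970. Check v ∈ {∞, 2, 3, 5, 7, 13, 17, 19, 29}.
v=∞: -56202 < 0 and -8523970 < 0  ⇒  (a,b)_∞ = -1.
v=7: a=7^4·(≡2), b=7^1·(≡3) mod 7; (2|7)=+1, (3|7)=-1; (−1)^{4·1·3}·(+1)^1·(-1)^4 = +1.
v=5: a=5^4·(≡2), b=5^3·(≡1) mod 5; (2|5)=-1, (1|5)=+1; (−1)^{4·3·2}·(-1)^3·(+1)^4 = -1.
v=2: v_2(a)=-13, v_2(b)=-11; units ≡ 3, 7 (mod 8); ε·ε+αω+βω = 1·1+-13·0+-11·1 ≡ 0  ⇒  (a,b)_2 = +1.
v=13: a=13^2·(≡12), b=13^1·(≡3) mod 13; (12|13)=+1, (3|13)=+1; (−1)^{2·1·6}·(+1)^1·(+1)^2 = +1.
v=19: a=19^3·(≡11), b=19^1·(≡6) mod 19; (11|19)=+1, (6|19)=+1; (−1)^{3·1·9}·(+1)^1·(+1)^3 = -1.
v=3: a=3^-7·(≡1), b=3^-4·(≡2) mod 3; (1|3)=+1, (2|3)=-1; (−1)^{-7·-4·1}·(+1)^-4·(-1)^-7 = -1.
v=17: a=17^3·(≡13), b=17^1·(≡10) mod 17; (13|17)=+1, (10|17)=-1; (−1)^{3·1·8}·(+1)^1·(-1)^3 = -1.
v=29: a=29^3·(≡16), b=29^1·(≡11) mod 29; (16|29)=+1, (11|29)=-1; (−1)^{3·1·14}·(+1)^1·(-1)^3 = -1.
(-56202, -8523970 / ℚ) ramifies at {3, 5, 17, 19, 29, ∞}: a division algebra.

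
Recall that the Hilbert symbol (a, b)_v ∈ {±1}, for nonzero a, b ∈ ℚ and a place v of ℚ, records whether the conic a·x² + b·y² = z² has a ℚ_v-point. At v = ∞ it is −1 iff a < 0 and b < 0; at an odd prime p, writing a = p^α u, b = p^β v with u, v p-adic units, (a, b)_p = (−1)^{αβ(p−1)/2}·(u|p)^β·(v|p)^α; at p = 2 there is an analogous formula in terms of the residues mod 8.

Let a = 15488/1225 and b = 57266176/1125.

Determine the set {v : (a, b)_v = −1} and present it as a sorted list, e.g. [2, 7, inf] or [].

[5, 11]

Mod squares: a ≡ 2, b ≡ 69905. Check v ∈ {∞, 2, 3, 5, 7, 11, 31, 41}.
v=7: a=7^-2·(≡1), b=7^0·(≡6) mod 7; (1|7)=+1, (6|7)=-1; (−1)^{-2·0·3}·(+1)^0·(-1)^-2 = +1.
v=2: v_2(a)=7, v_2(b)=12; units ≡ 1, 1 (mod 8); ε·ε+αω+βω = 0·0+7·0+12·0 ≡ 0  ⇒  (a,b)_2 = +1.
v=∞: 2 > 0 and 69905 > 0  ⇒  (a,b)_∞ = +1.
v=41: a=41^0·(≡2), b=41^1·(≡29) mod 41; (2|41)=+1, (29|41)=-1; (−1)^{0·1·20}·(+1)^1·(-1)^0 = +1.
v=3: a=3^0·(≡2), b=3^-2·(≡2) mod 3; (2|3)=-1, (2|3)=-1; (−1)^{0·-2·1}·(-1)^-2·(-1)^0 = +1.
v=31: a=31^0·(≡7), b=31^1·(≡11) mod 31; (7|31)=+1, (11|31)=-1; (−1)^{0·1·15}·(+1)^1·(-1)^0 = +1.
v=11: a=11^2·(≡10), b=11^1·(≡8) mod 11; (10|11)=-1, (8|11)=-1; (−1)^{2·1·5}·(-1)^1·(-1)^2 = -1.
v=5: a=5^-2·(≡2), b=5^-3·(≡4) mod 5; (2|5)=-1, (4|5)=+1; (−1)^{-2·-3·2}·(-1)^-3·(+1)^-2 = -1.
Ram(2, 69905) = {5, 11}; no ℚ_5-point on the conic.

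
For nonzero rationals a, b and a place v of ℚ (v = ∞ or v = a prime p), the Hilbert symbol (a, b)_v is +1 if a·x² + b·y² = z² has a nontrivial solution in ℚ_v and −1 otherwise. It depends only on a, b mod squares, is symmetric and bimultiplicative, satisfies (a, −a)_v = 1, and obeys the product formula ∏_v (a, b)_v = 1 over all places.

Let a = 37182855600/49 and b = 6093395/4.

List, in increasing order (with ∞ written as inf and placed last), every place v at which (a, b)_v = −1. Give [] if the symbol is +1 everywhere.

[2, 17]

(a, b) ≡ (11, 124355) mod (ℚ^×)²; places V = {2, 3, 5, 7, 11, 17, 19, ∞}.
(a,b)_7: α=-2, u≡2; β=3, v≡5 (mod 7); (2|7)=+1, (5|7)=-1; sign (−1)^0·+1^3·-1^-2 = +1.
(a,b)_3: α=4, u≡2; β=0, v≡2 (mod 3); (2|3)=-1, (2|3)=-1; sign (−1)^0·-1^0·-1^4 = +1.
(a,b)_∞: sgn(11)=+, sgn(124355)=+, so +1.
(a,b)_17: α=2, u≡10; β=1, v≡6 (mod 17); (10|17)=-1, (6|17)=-1; sign (−1)^0·-1^1·-1^2 = -1.
(a,b)_11: α=1, u≡5; β=1, v≡10 (mod 11); (5|11)=+1, (10|11)=-1; sign (−1)^1·+1^1·-1^1 = +1.
(a,b)_5: α=2, u≡1; β=1, v≡1 (mod 5); (1|5)=+1, (1|5)=+1; sign (−1)^0·+1^1·+1^2 = +1.
(a,b)_2: α=4, β=-2; u≡3, v≡3 (mod 8); ε(u)ε(v)=1·1, αω(v)=4·1, βω(u)=-2·1; sum ≡ 1  ⇒  -1.
(a,b)_19: α=2, u≡1; β=1, v≡1 (mod 19); (1|19)=+1, (1|19)=+1; sign (−1)^0·+1^1·+1^2 = +1.
Ram(11, 124355) = {2, 17}; no ℚ_2-point on the conic.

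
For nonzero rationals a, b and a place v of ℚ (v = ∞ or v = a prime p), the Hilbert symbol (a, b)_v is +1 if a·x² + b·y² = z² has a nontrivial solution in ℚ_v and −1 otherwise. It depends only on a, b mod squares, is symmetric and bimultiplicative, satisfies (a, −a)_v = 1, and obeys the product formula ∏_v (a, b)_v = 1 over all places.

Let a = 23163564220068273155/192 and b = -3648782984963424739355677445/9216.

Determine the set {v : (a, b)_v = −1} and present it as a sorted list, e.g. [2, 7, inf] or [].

[5, 19]

Mod squares: a ≡ 338865, b ≡ -1445045. Check v ∈ {∞, 2, 3, 5, 7, 11, 19, 29, 41, 53}.
v=∞: 338865 > 0 and -1445045 < 0  ⇒  (a,b)_∞ = +1.
v=3: a=3^-1·(≡2), b=3^-2·(≡1) mod 3; (2|3)=-1, (1|3)=+1; (−1)^{-1·-2·1}·(-1)^-2·(+1)^-1 = +1.
v=11: a=11^6·(≡8), b=11^10·(≡9) mod 11; (8|11)=-1, (9|11)=+1; (−1)^{6·10·5}·(-1)^10·(+1)^6 = +1.
v=29: a=29^3·(≡17), b=29^4·(≡6) mod 29; (17|29)=-1, (6|29)=+1; (−1)^{3·4·14}·(-1)^4·(+1)^3 = +1.
v=53: a=53^2·(≡10), b=53^3·(≡31) mod 53; (10|53)=+1, (31|53)=-1; (−1)^{2·3·26}·(+1)^3·(-1)^2 = +1.
v=5: a=5^1·(≡3), b=5^1·(≡1) mod 5; (3|5)=-1, (1|5)=+1; (−1)^{1·1·2}·(-1)^1·(+1)^1 = -1.
v=41: a=41^1·(≡13), b=41^1·(≡26) mod 41; (13|41)=-1, (26|41)=-1; (−1)^{1·1·20}·(-1)^1·(-1)^1 = +1.
v=7: a=7^2·(≡2), b=7^3·(≡4) mod 7; (2|7)=+1, (4|7)=+1; (−1)^{2·3·3}·(+1)^3·(+1)^2 = +1.
v=19: a=19^1·(≡13), b=19^1·(≡14) mod 19; (13|19)=-1, (14|19)=-1; (−1)^{1·1·9}·(-1)^1·(-1)^1 = -1.
v=2: v_2(a)=-6, v_2(b)=-10; units ≡ 1, 3 (mod 8); ε·ε+αω+βω = 0·1+-6·1+-10·0 ≡ 0  ⇒  (a,b)_2 = +1.
Ram(338865, -1445045) = {5, 19}; no ℚ_5-point on the conic.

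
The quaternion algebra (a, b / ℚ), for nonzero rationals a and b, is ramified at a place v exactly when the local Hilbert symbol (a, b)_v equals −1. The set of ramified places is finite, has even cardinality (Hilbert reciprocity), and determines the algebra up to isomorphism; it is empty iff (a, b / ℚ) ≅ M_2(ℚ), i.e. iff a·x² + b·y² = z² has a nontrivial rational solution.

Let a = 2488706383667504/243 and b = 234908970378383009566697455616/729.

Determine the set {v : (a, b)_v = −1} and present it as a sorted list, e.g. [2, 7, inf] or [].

[3, 13, 23, 29]

Mod squares: a ≡ 897, b ≡ 551. Check v ∈ {∞, 2, 3, 7, 11, 13, 17, 19, 23, 29}.
v=17: a=17^2·(≡1), b=17^4·(≡6) mod 17; (1|17)=+1, (6|17)=-1; (−1)^{2·4·8}·(+1)^4·(-1)^2 = +1.
v=7: a=7^2·(≡4), b=7^2·(≡6) mod 7; (4|7)=+1, (6|7)=-1; (−1)^{2·2·3}·(+1)^2·(-1)^2 = +1.
v=11: a=11^2·(≡7), b=11^4·(≡4) mod 11; (7|11)=-1, (4|11)=+1; (−1)^{2·4·5}·(-1)^4·(+1)^2 = +1.
v=23: a=23^1·(≡18), b=23^2·(≡19) mod 23; (18|23)=+1, (19|23)=-1; (−1)^{1·2·11}·(+1)^2·(-1)^1 = -1.
v=13: a=13^1·(≡3), b=13^2·(≡8) mod 13; (3|13)=+1, (8|13)=-1; (−1)^{1·2·6}·(+1)^2·(-1)^1 = -1.
v=19: a=19^2·(≡1), b=19^3·(≡12) mod 19; (1|19)=+1, (12|19)=-1; (−1)^{2·3·9}·(+1)^3·(-1)^2 = +1.
v=29: a=29^2·(≡18), b=29^3·(≡26) mod 29; (18|29)=-1, (26|29)=-1; (−1)^{2·3·14}·(-1)^3·(-1)^2 = -1.
v=2: v_2(a)=4, v_2(b)=18; units ≡ 1, 7 (mod 8); ε·ε+αω+βω = 0·1+4·0+18·0 ≡ 0  ⇒  (a,b)_2 = +1.
v=3: a=3^-5·(≡2), b=3^-6·(≡2) mod 3; (2|3)=-1, (2|3)=-1; (−1)^{-5·-6·1}·(-1)^-6·(-1)^-5 = -1.
v=∞: 897 > 0 and 551 > 0  ⇒  (a,b)_∞ = +1.
(897, 551 / ℚ) ramifies at {3, 13, 23, 29}: a division algebra.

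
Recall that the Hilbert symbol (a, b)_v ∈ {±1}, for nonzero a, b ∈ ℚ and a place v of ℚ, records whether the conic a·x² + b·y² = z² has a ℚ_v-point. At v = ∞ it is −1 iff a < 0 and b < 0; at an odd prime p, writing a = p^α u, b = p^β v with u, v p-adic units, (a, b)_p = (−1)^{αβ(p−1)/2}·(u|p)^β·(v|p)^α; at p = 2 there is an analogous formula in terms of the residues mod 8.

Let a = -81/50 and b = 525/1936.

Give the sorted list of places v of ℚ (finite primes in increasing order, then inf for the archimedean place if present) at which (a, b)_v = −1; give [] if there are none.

(a, b) ≡ (-2, 21) mod (ℚ^×)²; places V = {2, 3, 5, 7, 11, ∞}.
(a,b)_∞: sgn(-2)=−, sgn(21)=+, so +1.
(a,b)_5: α=-2, u≡2; β=2, v≡1 (mod 5); (2|5)=-1, (1|5)=+1; sign (−1)^0·-1^2·+1^-2 = +1.
(a,b)_2: α=-1, β=-4; u≡7, v≡5 (mod 8); ε(u)ε(v)=1·0, αω(v)=-1·1, βω(u)=-4·0; sum ≡ 1  ⇒  -1.
(a,b)_7: α=0, u≡3; β=1, v≡3 (mod 7); (3|7)=-1, (3|7)=-1; sign (−1)^0·-1^1·-1^0 = -1.
(a,b)_11: α=0, u≡3; β=-2, v≡6 (mod 11); (3|11)=+1, (6|11)=-1; sign (−1)^0·+1^-2·-1^0 = +1.
(a,b)_3: α=4, u≡1; β=1, v≡1 (mod 3); (1|3)=+1, (1|3)=+1; sign (−1)^0·+1^1·+1^4 = +1.
|Ram(-2, 21)| = 2, even; anisotropic at {2, 7}.

[2, 7]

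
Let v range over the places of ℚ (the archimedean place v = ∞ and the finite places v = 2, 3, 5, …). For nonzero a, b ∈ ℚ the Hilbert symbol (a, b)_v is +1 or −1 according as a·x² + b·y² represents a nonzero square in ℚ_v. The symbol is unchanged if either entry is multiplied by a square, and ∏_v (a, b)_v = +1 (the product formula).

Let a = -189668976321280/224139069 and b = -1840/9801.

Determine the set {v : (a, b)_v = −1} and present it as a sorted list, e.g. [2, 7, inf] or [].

Mod squares: a ≡ -57855, b ≡ -115. Check v ∈ {∞, 2, 3, 5, 7, 11, 19, 23, 29, 31}.
v=7: a=7^-1·(≡4), b=7^0·(≡1) mod 7; (4|7)=+1, (1|7)=+1; (−1)^{-1·0·3}·(+1)^0·(+1)^-1 = +1.
v=11: a=11^-4·(≡9), b=11^-2·(≡2) mod 11; (9|11)=+1, (2|11)=-1; (−1)^{-4·-2·5}·(+1)^-2·(-1)^-4 = +1.
v=5: a=5^1·(≡1), b=5^1·(≡2) mod 5; (1|5)=+1, (2|5)=-1; (−1)^{1·1·2}·(+1)^1·(-1)^1 = -1.
v=2: v_2(a)=8, v_2(b)=4; units ≡ 1, 5 (mod 8); ε·ε+αω+βω = 0·0+8·1+4·0 ≡ 0  ⇒  (a,b)_2 = +1.
v=23: a=23^4·(≡3), b=23^1·(≡4) mod 23; (3|23)=+1, (4|23)=+1; (−1)^{4·1·11}·(+1)^1·(+1)^4 = +1.
v=∞: -57855 < 0 and -115 < 0  ⇒  (a,b)_∞ = -1.
v=31: a=31^2·(≡13), b=31^0·(≡4) mod 31; (13|31)=-1, (4|31)=+1; (−1)^{2·0·15}·(-1)^0·(+1)^2 = +1.
v=19: a=19^1·(≡12), b=19^0·(≡18) mod 19; (12|19)=-1, (18|19)=-1; (−1)^{1·0·9}·(-1)^0·(-1)^1 = -1.
v=3: a=3^-7·(≡2), b=3^-4·(≡2) mod 3; (2|3)=-1, (2|3)=-1; (−1)^{-7·-4·1}·(-1)^-4·(-1)^-7 = -1.
v=29: a=29^1·(≡25), b=29^0·(≡13) mod 29; (25|29)=+1, (13|29)=+1; (−1)^{1·0·14}·(+1)^0·(+1)^1 = +1.
Ram(-57855, -115) = {3, 5, 19, ∞}; no ℚ_3-point on the conic.

[3, 5, 19, inf]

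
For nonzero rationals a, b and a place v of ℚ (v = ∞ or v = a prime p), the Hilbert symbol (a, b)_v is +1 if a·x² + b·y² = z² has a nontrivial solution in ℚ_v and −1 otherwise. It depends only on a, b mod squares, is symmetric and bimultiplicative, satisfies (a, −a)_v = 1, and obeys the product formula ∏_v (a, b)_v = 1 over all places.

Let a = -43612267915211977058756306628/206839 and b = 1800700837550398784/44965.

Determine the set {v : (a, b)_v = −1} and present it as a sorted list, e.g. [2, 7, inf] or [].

Mod squares: a ≡ -303807, b ≡ 2465. Check v ∈ {∞, 2, 3, 5, 7, 11, 13, 17, 23, 29, 37}.
v=11: a=11^4·(≡8), b=11^2·(≡3) mod 11; (8|11)=-1, (3|11)=+1; (−1)^{4·2·5}·(-1)^2·(+1)^4 = +1.
v=∞: -303807 < 0 and 2465 > 0  ⇒  (a,b)_∞ = +1.
v=23: a=23^-3·(≡8), b=23^-2·(≡1) mod 23; (8|23)=+1, (1|23)=+1; (−1)^{-3·-2·11}·(+1)^-2·(+1)^-3 = +1.
v=29: a=29^8·(≡21), b=29^5·(≡18) mod 29; (21|29)=-1, (18|29)=-1; (−1)^{8·5·14}·(-1)^5·(-1)^8 = -1.
v=13: a=13^4·(≡10), b=13^2·(≡5) mod 13; (10|13)=+1, (5|13)=-1; (−1)^{4·2·6}·(+1)^2·(-1)^4 = +1.
v=3: a=3^1·(≡2), b=3^0·(≡2) mod 3; (2|3)=-1, (2|3)=-1; (−1)^{1·0·1}·(-1)^0·(-1)^1 = -1.
v=17: a=17^-1·(≡1), b=17^-1·(≡1) mod 17; (1|17)=+1, (1|17)=+1; (−1)^{-1·-1·8}·(+1)^-1·(+1)^-1 = +1.
v=37: a=37^3·(≡3), b=37^2·(≡18) mod 37; (3|37)=+1, (18|37)=-1; (−1)^{3·2·18}·(+1)^2·(-1)^3 = -1.
v=2: v_2(a)=2, v_2(b)=6; units ≡ 1, 1 (mod 8); ε·ε+αω+βω = 0·0+2·0+6·0 ≡ 0  ⇒  (a,b)_2 = +1.
v=7: a=7^3·(≡5), b=7^2·(≡2) mod 7; (5|7)=-1, (2|7)=+1; (−1)^{3·2·3}·(-1)^2·(+1)^3 = +1.
v=5: a=5^0·(≡3), b=5^-1·(≡3) mod 5; (3|5)=-1, (3|5)=-1; (−1)^{0·-1·2}·(-1)^-1·(-1)^0 = -1.
(-303807, 2465 / ℚ) ramifies at {3, 5, 29, 37}: a division algebra.

[3, 5, 29, 37]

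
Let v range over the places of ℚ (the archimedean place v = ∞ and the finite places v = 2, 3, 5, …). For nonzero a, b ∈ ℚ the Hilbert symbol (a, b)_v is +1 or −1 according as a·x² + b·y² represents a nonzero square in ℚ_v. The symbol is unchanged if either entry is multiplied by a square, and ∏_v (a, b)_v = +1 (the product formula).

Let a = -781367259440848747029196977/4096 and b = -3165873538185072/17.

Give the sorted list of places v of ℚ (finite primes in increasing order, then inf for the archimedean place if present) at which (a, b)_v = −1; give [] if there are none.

Mod squares: a ≡ -211497, b ≡ -391. Check v ∈ {∞, 2, 3, 11, 13, 17, 23, 29, 43, 53}.
v=53: a=53^4·(≡33), b=53^2·(≡33) mod 53; (33|53)=-1, (33|53)=-1; (−1)^{4·2·26}·(-1)^2·(-1)^4 = +1.
v=29: a=29^1·(≡19), b=29^0·(≡11) mod 29; (19|29)=-1, (11|29)=-1; (−1)^{1·0·14}·(-1)^0·(-1)^1 = -1.
v=17: a=17^3·(≡12), b=17^-1·(≡14) mod 17; (12|17)=-1, (14|17)=-1; (−1)^{3·-1·8}·(-1)^-1·(-1)^3 = +1.
v=2: v_2(a)=-12, v_2(b)=4; units ≡ 7, 1 (mod 8); ε·ε+αω+βω = 1·0+-12·0+4·0 ≡ 0  ⇒  (a,b)_2 = +1.
v=23: a=23^2·(≡7), b=23^1·(≡3) mod 23; (7|23)=-1, (3|23)=+1; (−1)^{2·1·11}·(-1)^1·(+1)^2 = -1.
v=∞: -211497 < 0 and -391 < 0  ⇒  (a,b)_∞ = -1.
v=3: a=3^5·(≡1), b=3^4·(≡2) mod 3; (1|3)=+1, (2|3)=-1; (−1)^{5·4·1}·(+1)^4·(-1)^5 = -1.
v=43: a=43^2·(≡33), b=43^2·(≡27) mod 43; (33|43)=-1, (27|43)=-1; (−1)^{2·2·21}·(-1)^2·(-1)^2 = +1.
v=13: a=13^3·(≡5), b=13^2·(≡3) mod 13; (5|13)=-1, (3|13)=+1; (−1)^{3·2·6}·(-1)^2·(+1)^3 = +1.
v=11: a=11^3·(≡5), b=11^2·(≡9) mod 11; (5|11)=+1, (9|11)=+1; (−1)^{3·2·5}·(+1)^2·(+1)^3 = +1.
|Ram(-211497, -391)| = 4, even; anisotropic at {3, 23, 29, ∞}.

[3, 23, 29, inf]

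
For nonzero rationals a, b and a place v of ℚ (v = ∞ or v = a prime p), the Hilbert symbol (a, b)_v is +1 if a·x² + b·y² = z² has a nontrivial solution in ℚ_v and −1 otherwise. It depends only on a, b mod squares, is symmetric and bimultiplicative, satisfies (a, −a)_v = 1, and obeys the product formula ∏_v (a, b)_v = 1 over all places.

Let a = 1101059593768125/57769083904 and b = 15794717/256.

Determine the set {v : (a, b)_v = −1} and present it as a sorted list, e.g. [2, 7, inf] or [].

[41, 43]

Mod squares: a ≡ 929101, b ≡ 54653. Check v ∈ {∞, 2, 3, 5, 7, 17, 29, 31, 37, 41, 43}.
v=3: a=3^8·(≡1), b=3^0·(≡2) mod 3; (1|3)=+1, (2|3)=-1; (−1)^{8·0·1}·(+1)^0·(-1)^8 = +1.
v=2: v_2(a)=-10, v_2(b)=-8; units ≡ 5, 5 (mod 8); ε·ε+αω+βω = 0·0+-10·1+-8·1 ≡ 0  ⇒  (a,b)_2 = +1.
v=29: a=29^-2·(≡16), b=29^0·(≡15) mod 29; (16|29)=+1, (15|29)=-1; (−1)^{-2·0·14}·(+1)^0·(-1)^-2 = +1.
v=41: a=41^1·(≡14), b=41^1·(≡37) mod 41; (14|41)=-1, (37|41)=+1; (−1)^{1·1·20}·(-1)^1·(+1)^1 = -1.
v=∞: 929101 > 0 and 54653 > 0  ⇒  (a,b)_∞ = +1.
v=7: a=7^-2·(≡5), b=7^0·(≡2) mod 7; (5|7)=-1, (2|7)=+1; (−1)^{-2·0·3}·(-1)^0·(+1)^-2 = +1.
v=37: a=37^-2·(≡6), b=37^0·(≡34) mod 37; (6|37)=-1, (34|37)=+1; (−1)^{-2·0·18}·(-1)^0·(+1)^-2 = +1.
v=5: a=5^4·(≡1), b=5^0·(≡2) mod 5; (1|5)=+1, (2|5)=-1; (−1)^{4·0·2}·(+1)^0·(-1)^4 = +1.
v=43: a=43^1·(≡21), b=43^1·(≡15) mod 43; (21|43)=+1, (15|43)=+1; (−1)^{1·1·21}·(+1)^1·(+1)^1 = -1.
v=31: a=31^1·(≡4), b=31^1·(≡26) mod 31; (4|31)=+1, (26|31)=-1; (−1)^{1·1·15}·(+1)^1·(-1)^1 = +1.
v=17: a=17^3·(≡13), b=17^2·(≡15) mod 17; (13|17)=+1, (15|17)=+1; (−1)^{3·2·8}·(+1)^2·(+1)^3 = +1.
Ram(929101, 54653) = {41, 43}; no ℚ_41-point on the conic.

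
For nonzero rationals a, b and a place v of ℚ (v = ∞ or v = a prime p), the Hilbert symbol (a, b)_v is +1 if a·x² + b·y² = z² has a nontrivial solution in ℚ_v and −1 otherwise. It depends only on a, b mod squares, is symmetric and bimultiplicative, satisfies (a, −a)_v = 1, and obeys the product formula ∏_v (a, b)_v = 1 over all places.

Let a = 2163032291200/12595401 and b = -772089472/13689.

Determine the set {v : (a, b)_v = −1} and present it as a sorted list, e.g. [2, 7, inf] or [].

[11, 19]

Mod squares: a ≡ 12958, b ≡ -682. Check v ∈ {∞, 2, 3, 5, 7, 11, 13, 17, 19, 31}.
v=5: a=5^2·(≡3), b=5^0·(≡2) mod 5; (3|5)=-1, (2|5)=-1; (−1)^{2·0·2}·(-1)^0·(-1)^2 = +1.
v=∞: 12958 > 0 and -682 < 0  ⇒  (a,b)_∞ = +1.
v=3: a=3^-2·(≡1), b=3^-4·(≡2) mod 3; (1|3)=+1, (2|3)=-1; (−1)^{-2·-4·1}·(+1)^-4·(-1)^-2 = +1.
v=13: a=13^-4·(≡12), b=13^-2·(≡5) mod 13; (12|13)=+1, (5|13)=-1; (−1)^{-4·-2·6}·(+1)^-2·(-1)^-4 = +1.
v=2: v_2(a)=7, v_2(b)=7; units ≡ 7, 3 (mod 8); ε·ε+αω+βω = 1·1+7·1+7·0 ≡ 0  ⇒  (a,b)_2 = +1.
v=7: a=7^-2·(≡2), b=7^2·(≡4) mod 7; (2|7)=+1, (4|7)=+1; (−1)^{-2·2·3}·(+1)^2·(+1)^-2 = +1.
v=11: a=11^1·(≡5), b=11^1·(≡5) mod 11; (5|11)=+1, (5|11)=+1; (−1)^{1·1·5}·(+1)^1·(+1)^1 = -1.
v=19: a=19^3·(≡17), b=19^2·(≡15) mod 19; (17|19)=+1, (15|19)=-1; (−1)^{3·2·9}·(+1)^2·(-1)^3 = -1.
v=17: a=17^2·(≡2), b=17^0·(≡1) mod 17; (2|17)=+1, (1|17)=+1; (−1)^{2·0·8}·(+1)^0·(+1)^2 = +1.
v=31: a=31^1·(≡26), b=31^1·(≡19) mod 31; (26|31)=-1, (19|31)=+1; (−1)^{1·1·15}·(-1)^1·(+1)^1 = +1.
Ram(12958, -682) = {11, 19}; no ℚ_11-point on the conic.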